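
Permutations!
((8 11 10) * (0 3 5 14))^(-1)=(0 14 5 3)(8 10 11)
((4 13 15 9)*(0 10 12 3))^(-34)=(0 12)(3 10)(4 15)(9 13)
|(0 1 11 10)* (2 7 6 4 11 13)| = |(0 1 13 2 7 6 4 11 10)| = 9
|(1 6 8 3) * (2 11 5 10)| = |(1 6 8 3)(2 11 5 10)| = 4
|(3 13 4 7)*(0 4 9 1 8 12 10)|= 10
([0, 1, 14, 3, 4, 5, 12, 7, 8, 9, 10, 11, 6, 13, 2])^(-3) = (2 14)(6 12)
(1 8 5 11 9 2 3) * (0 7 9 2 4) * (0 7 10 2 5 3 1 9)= (0 10 2 1 8 3 9 4 7)(5 11)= [10, 8, 1, 9, 7, 11, 6, 0, 3, 4, 2, 5]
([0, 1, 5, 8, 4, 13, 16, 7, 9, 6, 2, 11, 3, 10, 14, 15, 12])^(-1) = (2 10 13 5)(3 12 16 6 9 8)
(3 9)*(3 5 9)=[0, 1, 2, 3, 4, 9, 6, 7, 8, 5]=(5 9)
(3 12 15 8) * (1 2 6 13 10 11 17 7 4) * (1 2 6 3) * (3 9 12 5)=(1 6 13 10 11 17 7 4 2 9 12 15 8)(3 5)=[0, 6, 9, 5, 2, 3, 13, 4, 1, 12, 11, 17, 15, 10, 14, 8, 16, 7]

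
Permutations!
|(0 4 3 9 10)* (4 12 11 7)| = |(0 12 11 7 4 3 9 10)| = 8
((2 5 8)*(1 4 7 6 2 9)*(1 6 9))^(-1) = ((1 4 7 9 6 2 5 8))^(-1) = (1 8 5 2 6 9 7 4)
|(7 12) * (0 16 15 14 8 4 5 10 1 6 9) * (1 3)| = |(0 16 15 14 8 4 5 10 3 1 6 9)(7 12)| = 12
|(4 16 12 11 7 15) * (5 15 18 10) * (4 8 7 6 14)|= |(4 16 12 11 6 14)(5 15 8 7 18 10)|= 6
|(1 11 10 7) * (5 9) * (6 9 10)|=|(1 11 6 9 5 10 7)|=7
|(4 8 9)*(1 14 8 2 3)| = 7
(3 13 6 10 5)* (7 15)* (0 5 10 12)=(0 5 3 13 6 12)(7 15)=[5, 1, 2, 13, 4, 3, 12, 15, 8, 9, 10, 11, 0, 6, 14, 7]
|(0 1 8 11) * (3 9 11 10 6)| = |(0 1 8 10 6 3 9 11)| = 8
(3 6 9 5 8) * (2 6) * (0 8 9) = (0 8 3 2 6)(5 9) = [8, 1, 6, 2, 4, 9, 0, 7, 3, 5]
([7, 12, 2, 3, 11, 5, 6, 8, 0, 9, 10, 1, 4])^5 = (0 8 7)(1 12 4 11)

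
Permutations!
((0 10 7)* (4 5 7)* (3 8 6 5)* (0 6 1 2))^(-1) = ((0 10 4 3 8 1 2)(5 7 6))^(-1) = (0 2 1 8 3 4 10)(5 6 7)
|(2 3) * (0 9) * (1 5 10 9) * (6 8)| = 10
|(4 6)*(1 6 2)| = 4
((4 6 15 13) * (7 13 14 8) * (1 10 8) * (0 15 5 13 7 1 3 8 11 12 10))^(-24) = ((0 15 14 3 8 1)(4 6 5 13)(10 11 12))^(-24) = (15)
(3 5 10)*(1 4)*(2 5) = [0, 4, 5, 2, 1, 10, 6, 7, 8, 9, 3] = (1 4)(2 5 10 3)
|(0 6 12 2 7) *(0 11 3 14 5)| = |(0 6 12 2 7 11 3 14 5)| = 9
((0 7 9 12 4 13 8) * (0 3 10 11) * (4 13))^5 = ((0 7 9 12 13 8 3 10 11))^5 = (0 8 7 3 9 10 12 11 13)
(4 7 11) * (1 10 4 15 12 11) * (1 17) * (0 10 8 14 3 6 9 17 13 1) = (0 10 4 7 13 1 8 14 3 6 9 17)(11 15 12) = [10, 8, 2, 6, 7, 5, 9, 13, 14, 17, 4, 15, 11, 1, 3, 12, 16, 0]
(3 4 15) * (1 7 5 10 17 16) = (1 7 5 10 17 16)(3 4 15) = [0, 7, 2, 4, 15, 10, 6, 5, 8, 9, 17, 11, 12, 13, 14, 3, 1, 16]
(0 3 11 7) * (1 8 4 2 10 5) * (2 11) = (0 3 2 10 5 1 8 4 11 7) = [3, 8, 10, 2, 11, 1, 6, 0, 4, 9, 5, 7]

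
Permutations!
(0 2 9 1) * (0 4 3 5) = [2, 4, 9, 5, 3, 0, 6, 7, 8, 1] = (0 2 9 1 4 3 5)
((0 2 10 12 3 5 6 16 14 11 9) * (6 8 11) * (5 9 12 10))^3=(16)(0 8 3 2 11 9 5 12)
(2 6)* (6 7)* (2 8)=(2 7 6 8)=[0, 1, 7, 3, 4, 5, 8, 6, 2]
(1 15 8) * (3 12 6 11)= [0, 15, 2, 12, 4, 5, 11, 7, 1, 9, 10, 3, 6, 13, 14, 8]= (1 15 8)(3 12 6 11)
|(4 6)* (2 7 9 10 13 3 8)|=|(2 7 9 10 13 3 8)(4 6)|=14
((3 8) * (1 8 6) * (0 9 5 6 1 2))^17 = (0 5 2 9 6)(1 3 8)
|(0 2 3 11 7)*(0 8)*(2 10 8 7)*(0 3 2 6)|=6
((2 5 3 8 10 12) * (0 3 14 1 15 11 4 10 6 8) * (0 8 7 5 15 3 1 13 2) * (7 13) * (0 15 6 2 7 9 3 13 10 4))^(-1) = ((0 1 13 7 5 14 9 3 8 2 6 10 12 15 11))^(-1) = (0 11 15 12 10 6 2 8 3 9 14 5 7 13 1)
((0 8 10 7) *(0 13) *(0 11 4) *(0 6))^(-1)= (0 6 4 11 13 7 10 8)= ((0 8 10 7 13 11 4 6))^(-1)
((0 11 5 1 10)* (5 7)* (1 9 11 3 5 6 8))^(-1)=(0 10 1 8 6 7 11 9 5 3)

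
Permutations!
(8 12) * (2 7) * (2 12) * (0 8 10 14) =[8, 1, 7, 3, 4, 5, 6, 12, 2, 9, 14, 11, 10, 13, 0] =(0 8 2 7 12 10 14)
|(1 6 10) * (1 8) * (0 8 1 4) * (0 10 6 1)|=4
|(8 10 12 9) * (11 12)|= |(8 10 11 12 9)|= 5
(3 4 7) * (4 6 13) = (3 6 13 4 7) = [0, 1, 2, 6, 7, 5, 13, 3, 8, 9, 10, 11, 12, 4]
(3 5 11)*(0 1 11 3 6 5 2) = (0 1 11 6 5 3 2) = [1, 11, 0, 2, 4, 3, 5, 7, 8, 9, 10, 6]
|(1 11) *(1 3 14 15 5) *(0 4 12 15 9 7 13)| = 12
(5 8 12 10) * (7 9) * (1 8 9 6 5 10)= (1 8 12)(5 9 7 6)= [0, 8, 2, 3, 4, 9, 5, 6, 12, 7, 10, 11, 1]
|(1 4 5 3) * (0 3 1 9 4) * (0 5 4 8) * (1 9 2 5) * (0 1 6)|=8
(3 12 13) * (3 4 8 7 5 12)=(4 8 7 5 12 13)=[0, 1, 2, 3, 8, 12, 6, 5, 7, 9, 10, 11, 13, 4]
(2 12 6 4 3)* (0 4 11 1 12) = (0 4 3 2)(1 12 6 11) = [4, 12, 0, 2, 3, 5, 11, 7, 8, 9, 10, 1, 6]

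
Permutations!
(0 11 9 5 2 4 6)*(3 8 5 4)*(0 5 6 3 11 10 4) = (0 10 4 3 8 6 5 2 11 9) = [10, 1, 11, 8, 3, 2, 5, 7, 6, 0, 4, 9]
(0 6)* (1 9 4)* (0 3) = (0 6 3)(1 9 4) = [6, 9, 2, 0, 1, 5, 3, 7, 8, 4]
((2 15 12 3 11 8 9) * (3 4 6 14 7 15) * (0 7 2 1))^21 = ((0 7 15 12 4 6 14 2 3 11 8 9 1))^21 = (0 3 12 9 14 7 11 4 1 2 15 8 6)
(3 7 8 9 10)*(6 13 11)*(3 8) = (3 7)(6 13 11)(8 9 10) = [0, 1, 2, 7, 4, 5, 13, 3, 9, 10, 8, 6, 12, 11]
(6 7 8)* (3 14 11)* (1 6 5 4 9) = [0, 6, 2, 14, 9, 4, 7, 8, 5, 1, 10, 3, 12, 13, 11] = (1 6 7 8 5 4 9)(3 14 11)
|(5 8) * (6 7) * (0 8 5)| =|(0 8)(6 7)| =2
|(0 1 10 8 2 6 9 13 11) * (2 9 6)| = 7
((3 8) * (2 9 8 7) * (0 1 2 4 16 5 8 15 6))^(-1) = (0 6 15 9 2 1)(3 8 5 16 4 7)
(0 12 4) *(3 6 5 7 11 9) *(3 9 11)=(0 12 4)(3 6 5 7)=[12, 1, 2, 6, 0, 7, 5, 3, 8, 9, 10, 11, 4]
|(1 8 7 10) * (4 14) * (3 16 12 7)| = 14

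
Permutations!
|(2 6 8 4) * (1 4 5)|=|(1 4 2 6 8 5)|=6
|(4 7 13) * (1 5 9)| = |(1 5 9)(4 7 13)| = 3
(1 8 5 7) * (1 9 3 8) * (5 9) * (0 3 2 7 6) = (0 3 8 9 2 7 5 6) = [3, 1, 7, 8, 4, 6, 0, 5, 9, 2]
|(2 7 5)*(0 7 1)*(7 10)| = 6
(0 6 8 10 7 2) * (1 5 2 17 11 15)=[6, 5, 0, 3, 4, 2, 8, 17, 10, 9, 7, 15, 12, 13, 14, 1, 16, 11]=(0 6 8 10 7 17 11 15 1 5 2)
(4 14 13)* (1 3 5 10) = (1 3 5 10)(4 14 13) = [0, 3, 2, 5, 14, 10, 6, 7, 8, 9, 1, 11, 12, 4, 13]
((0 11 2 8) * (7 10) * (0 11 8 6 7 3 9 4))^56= (0 10 11 9 6)(2 4 7 8 3)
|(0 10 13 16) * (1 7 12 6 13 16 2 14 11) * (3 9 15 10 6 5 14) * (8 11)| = |(0 6 13 2 3 9 15 10 16)(1 7 12 5 14 8 11)| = 63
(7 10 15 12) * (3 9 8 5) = (3 9 8 5)(7 10 15 12) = [0, 1, 2, 9, 4, 3, 6, 10, 5, 8, 15, 11, 7, 13, 14, 12]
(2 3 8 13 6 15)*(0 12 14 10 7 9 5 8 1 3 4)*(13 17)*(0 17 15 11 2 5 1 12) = (1 3 12 14 10 7 9)(2 4 17 13 6 11)(5 8 15) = [0, 3, 4, 12, 17, 8, 11, 9, 15, 1, 7, 2, 14, 6, 10, 5, 16, 13]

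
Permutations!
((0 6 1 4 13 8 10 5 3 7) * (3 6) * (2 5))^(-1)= ((0 3 7)(1 4 13 8 10 2 5 6))^(-1)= (0 7 3)(1 6 5 2 10 8 13 4)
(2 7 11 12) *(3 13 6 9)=(2 7 11 12)(3 13 6 9)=[0, 1, 7, 13, 4, 5, 9, 11, 8, 3, 10, 12, 2, 6]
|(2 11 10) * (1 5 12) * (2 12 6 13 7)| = |(1 5 6 13 7 2 11 10 12)| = 9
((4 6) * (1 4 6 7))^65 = ((1 4 7))^65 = (1 7 4)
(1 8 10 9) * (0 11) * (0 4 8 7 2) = (0 11 4 8 10 9 1 7 2) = [11, 7, 0, 3, 8, 5, 6, 2, 10, 1, 9, 4]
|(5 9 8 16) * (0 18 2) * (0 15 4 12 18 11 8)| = 30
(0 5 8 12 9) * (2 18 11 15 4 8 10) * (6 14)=[5, 1, 18, 3, 8, 10, 14, 7, 12, 0, 2, 15, 9, 13, 6, 4, 16, 17, 11]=(0 5 10 2 18 11 15 4 8 12 9)(6 14)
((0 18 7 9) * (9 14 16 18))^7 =((0 9)(7 14 16 18))^7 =(0 9)(7 18 16 14)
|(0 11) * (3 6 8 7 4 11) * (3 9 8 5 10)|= |(0 9 8 7 4 11)(3 6 5 10)|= 12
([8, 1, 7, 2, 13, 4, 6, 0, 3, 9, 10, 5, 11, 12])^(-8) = [3, 1, 0, 7, 12, 13, 6, 8, 2, 9, 10, 4, 5, 11]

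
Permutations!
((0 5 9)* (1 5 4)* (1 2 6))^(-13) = ((0 4 2 6 1 5 9))^(-13) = (0 4 2 6 1 5 9)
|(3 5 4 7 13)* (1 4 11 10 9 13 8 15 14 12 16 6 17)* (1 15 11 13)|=42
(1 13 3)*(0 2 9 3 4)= [2, 13, 9, 1, 0, 5, 6, 7, 8, 3, 10, 11, 12, 4]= (0 2 9 3 1 13 4)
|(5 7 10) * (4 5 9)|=5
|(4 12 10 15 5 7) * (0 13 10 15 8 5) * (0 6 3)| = 11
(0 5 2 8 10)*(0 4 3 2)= (0 5)(2 8 10 4 3)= [5, 1, 8, 2, 3, 0, 6, 7, 10, 9, 4]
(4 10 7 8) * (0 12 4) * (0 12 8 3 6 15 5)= (0 8 12 4 10 7 3 6 15 5)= [8, 1, 2, 6, 10, 0, 15, 3, 12, 9, 7, 11, 4, 13, 14, 5]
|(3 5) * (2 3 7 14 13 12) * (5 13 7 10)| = |(2 3 13 12)(5 10)(7 14)| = 4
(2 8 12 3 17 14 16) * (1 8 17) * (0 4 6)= (0 4 6)(1 8 12 3)(2 17 14 16)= [4, 8, 17, 1, 6, 5, 0, 7, 12, 9, 10, 11, 3, 13, 16, 15, 2, 14]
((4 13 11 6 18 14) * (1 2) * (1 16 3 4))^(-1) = (1 14 18 6 11 13 4 3 16 2)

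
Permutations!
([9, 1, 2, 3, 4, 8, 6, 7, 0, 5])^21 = (0 9 5 8)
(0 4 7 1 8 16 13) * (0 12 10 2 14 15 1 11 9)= (0 4 7 11 9)(1 8 16 13 12 10 2 14 15)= [4, 8, 14, 3, 7, 5, 6, 11, 16, 0, 2, 9, 10, 12, 15, 1, 13]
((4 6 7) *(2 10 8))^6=(10)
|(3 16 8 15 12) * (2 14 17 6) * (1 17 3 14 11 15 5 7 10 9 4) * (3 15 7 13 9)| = 42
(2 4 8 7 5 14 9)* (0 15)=(0 15)(2 4 8 7 5 14 9)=[15, 1, 4, 3, 8, 14, 6, 5, 7, 2, 10, 11, 12, 13, 9, 0]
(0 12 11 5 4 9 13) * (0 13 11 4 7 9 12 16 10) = (0 16 10)(4 12)(5 7 9 11) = [16, 1, 2, 3, 12, 7, 6, 9, 8, 11, 0, 5, 4, 13, 14, 15, 10]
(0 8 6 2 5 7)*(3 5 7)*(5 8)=(0 5 3 8 6 2 7)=[5, 1, 7, 8, 4, 3, 2, 0, 6]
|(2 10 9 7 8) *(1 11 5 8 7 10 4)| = |(1 11 5 8 2 4)(9 10)| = 6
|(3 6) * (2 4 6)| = 4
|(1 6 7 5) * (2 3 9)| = |(1 6 7 5)(2 3 9)| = 12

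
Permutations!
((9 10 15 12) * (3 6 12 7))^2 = (3 12 10 7 6 9 15)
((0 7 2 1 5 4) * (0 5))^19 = (0 1 2 7)(4 5)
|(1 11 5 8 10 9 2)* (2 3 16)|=9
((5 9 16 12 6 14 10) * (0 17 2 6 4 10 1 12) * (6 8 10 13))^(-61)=((0 17 2 8 10 5 9 16)(1 12 4 13 6 14))^(-61)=(0 8 9 17 10 16 2 5)(1 14 6 13 4 12)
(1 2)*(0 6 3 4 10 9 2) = (0 6 3 4 10 9 2 1) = [6, 0, 1, 4, 10, 5, 3, 7, 8, 2, 9]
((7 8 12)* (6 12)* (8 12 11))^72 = ((6 11 8)(7 12))^72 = (12)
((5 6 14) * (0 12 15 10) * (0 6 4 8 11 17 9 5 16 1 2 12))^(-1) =((1 2 12 15 10 6 14 16)(4 8 11 17 9 5))^(-1) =(1 16 14 6 10 15 12 2)(4 5 9 17 11 8)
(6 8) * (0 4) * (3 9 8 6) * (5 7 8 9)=(9)(0 4)(3 5 7 8)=[4, 1, 2, 5, 0, 7, 6, 8, 3, 9]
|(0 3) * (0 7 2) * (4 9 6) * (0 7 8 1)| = |(0 3 8 1)(2 7)(4 9 6)| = 12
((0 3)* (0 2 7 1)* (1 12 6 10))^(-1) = (0 1 10 6 12 7 2 3)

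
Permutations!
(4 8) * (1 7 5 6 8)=[0, 7, 2, 3, 1, 6, 8, 5, 4]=(1 7 5 6 8 4)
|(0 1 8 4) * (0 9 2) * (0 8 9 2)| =|(0 1 9)(2 8 4)| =3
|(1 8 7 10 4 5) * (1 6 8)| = |(4 5 6 8 7 10)| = 6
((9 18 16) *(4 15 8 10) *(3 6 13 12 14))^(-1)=(3 14 12 13 6)(4 10 8 15)(9 16 18)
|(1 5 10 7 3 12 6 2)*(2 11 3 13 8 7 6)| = 24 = |(1 5 10 6 11 3 12 2)(7 13 8)|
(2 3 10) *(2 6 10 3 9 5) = (2 9 5)(6 10) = [0, 1, 9, 3, 4, 2, 10, 7, 8, 5, 6]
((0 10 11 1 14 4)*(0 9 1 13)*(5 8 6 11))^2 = (0 5 6 13 10 8 11)(1 4)(9 14)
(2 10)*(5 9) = (2 10)(5 9) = [0, 1, 10, 3, 4, 9, 6, 7, 8, 5, 2]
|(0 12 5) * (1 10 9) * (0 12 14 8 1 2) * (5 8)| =9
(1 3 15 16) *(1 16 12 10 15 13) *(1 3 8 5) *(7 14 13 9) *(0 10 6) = [10, 8, 2, 9, 4, 1, 0, 14, 5, 7, 15, 11, 6, 3, 13, 12, 16] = (16)(0 10 15 12 6)(1 8 5)(3 9 7 14 13)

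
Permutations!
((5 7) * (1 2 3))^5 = (1 3 2)(5 7)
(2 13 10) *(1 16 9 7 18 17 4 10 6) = (1 16 9 7 18 17 4 10 2 13 6) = [0, 16, 13, 3, 10, 5, 1, 18, 8, 7, 2, 11, 12, 6, 14, 15, 9, 4, 17]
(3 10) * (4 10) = (3 4 10) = [0, 1, 2, 4, 10, 5, 6, 7, 8, 9, 3]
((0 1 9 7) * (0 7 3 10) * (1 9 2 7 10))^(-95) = ((0 9 3 1 2 7 10))^(-95) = (0 1 10 3 7 9 2)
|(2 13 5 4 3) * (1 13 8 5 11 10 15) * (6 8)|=30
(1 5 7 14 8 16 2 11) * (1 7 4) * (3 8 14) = (1 5 4)(2 11 7 3 8 16) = [0, 5, 11, 8, 1, 4, 6, 3, 16, 9, 10, 7, 12, 13, 14, 15, 2]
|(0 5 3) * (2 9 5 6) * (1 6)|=|(0 1 6 2 9 5 3)|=7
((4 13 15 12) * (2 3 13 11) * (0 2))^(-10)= (0 4 15 3)(2 11 12 13)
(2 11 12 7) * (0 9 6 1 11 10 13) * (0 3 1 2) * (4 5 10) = [9, 11, 4, 1, 5, 10, 2, 0, 8, 6, 13, 12, 7, 3] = (0 9 6 2 4 5 10 13 3 1 11 12 7)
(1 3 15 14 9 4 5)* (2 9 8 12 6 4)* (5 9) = (1 3 15 14 8 12 6 4 9 2 5) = [0, 3, 5, 15, 9, 1, 4, 7, 12, 2, 10, 11, 6, 13, 8, 14]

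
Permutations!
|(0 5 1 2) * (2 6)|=|(0 5 1 6 2)|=5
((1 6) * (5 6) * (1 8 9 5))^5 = ((5 6 8 9))^5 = (5 6 8 9)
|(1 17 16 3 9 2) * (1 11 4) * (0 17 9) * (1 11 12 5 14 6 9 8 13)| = 12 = |(0 17 16 3)(1 8 13)(2 12 5 14 6 9)(4 11)|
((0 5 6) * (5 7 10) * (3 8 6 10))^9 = (0 6 8 3 7)(5 10)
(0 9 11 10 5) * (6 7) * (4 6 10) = (0 9 11 4 6 7 10 5) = [9, 1, 2, 3, 6, 0, 7, 10, 8, 11, 5, 4]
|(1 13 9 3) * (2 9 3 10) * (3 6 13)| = |(1 3)(2 9 10)(6 13)| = 6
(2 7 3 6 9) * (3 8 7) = (2 3 6 9)(7 8) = [0, 1, 3, 6, 4, 5, 9, 8, 7, 2]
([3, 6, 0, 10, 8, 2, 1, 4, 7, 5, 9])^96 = [0, 1, 2, 3, 4, 5, 6, 7, 8, 9, 10]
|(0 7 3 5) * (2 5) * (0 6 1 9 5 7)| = 12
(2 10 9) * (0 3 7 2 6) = (0 3 7 2 10 9 6) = [3, 1, 10, 7, 4, 5, 0, 2, 8, 6, 9]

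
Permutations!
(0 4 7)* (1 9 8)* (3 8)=(0 4 7)(1 9 3 8)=[4, 9, 2, 8, 7, 5, 6, 0, 1, 3]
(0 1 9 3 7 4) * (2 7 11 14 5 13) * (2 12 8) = [1, 9, 7, 11, 0, 13, 6, 4, 2, 3, 10, 14, 8, 12, 5] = (0 1 9 3 11 14 5 13 12 8 2 7 4)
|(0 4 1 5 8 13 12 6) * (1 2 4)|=|(0 1 5 8 13 12 6)(2 4)|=14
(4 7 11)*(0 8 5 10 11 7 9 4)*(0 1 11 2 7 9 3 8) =[0, 11, 7, 8, 3, 10, 6, 9, 5, 4, 2, 1] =(1 11)(2 7 9 4 3 8 5 10)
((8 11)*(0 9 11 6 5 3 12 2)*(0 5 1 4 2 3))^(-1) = ((0 9 11 8 6 1 4 2 5)(3 12))^(-1) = (0 5 2 4 1 6 8 11 9)(3 12)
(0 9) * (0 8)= [9, 1, 2, 3, 4, 5, 6, 7, 0, 8]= (0 9 8)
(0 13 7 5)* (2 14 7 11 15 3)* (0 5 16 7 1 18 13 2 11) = (0 2 14 1 18 13)(3 11 15)(7 16) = [2, 18, 14, 11, 4, 5, 6, 16, 8, 9, 10, 15, 12, 0, 1, 3, 7, 17, 13]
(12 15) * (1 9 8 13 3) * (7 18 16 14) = [0, 9, 2, 1, 4, 5, 6, 18, 13, 8, 10, 11, 15, 3, 7, 12, 14, 17, 16] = (1 9 8 13 3)(7 18 16 14)(12 15)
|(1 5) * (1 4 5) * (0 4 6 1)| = 5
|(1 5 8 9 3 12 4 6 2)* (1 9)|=|(1 5 8)(2 9 3 12 4 6)|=6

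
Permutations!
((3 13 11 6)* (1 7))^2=((1 7)(3 13 11 6))^2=(3 11)(6 13)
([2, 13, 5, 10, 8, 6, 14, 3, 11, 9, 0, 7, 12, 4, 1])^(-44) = [8, 0, 11, 13, 5, 7, 3, 1, 6, 9, 4, 14, 12, 2, 10]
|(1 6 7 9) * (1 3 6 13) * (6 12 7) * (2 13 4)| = |(1 4 2 13)(3 12 7 9)| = 4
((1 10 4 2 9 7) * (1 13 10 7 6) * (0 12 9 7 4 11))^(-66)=(13)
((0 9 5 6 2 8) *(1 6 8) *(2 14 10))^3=(0 8 5 9)(1 10 6 2 14)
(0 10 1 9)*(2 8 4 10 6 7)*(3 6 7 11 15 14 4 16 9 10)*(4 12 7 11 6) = [11, 10, 8, 4, 3, 5, 6, 2, 16, 0, 1, 15, 7, 13, 12, 14, 9] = (0 11 15 14 12 7 2 8 16 9)(1 10)(3 4)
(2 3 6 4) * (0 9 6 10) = (0 9 6 4 2 3 10) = [9, 1, 3, 10, 2, 5, 4, 7, 8, 6, 0]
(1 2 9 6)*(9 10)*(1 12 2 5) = (1 5)(2 10 9 6 12) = [0, 5, 10, 3, 4, 1, 12, 7, 8, 6, 9, 11, 2]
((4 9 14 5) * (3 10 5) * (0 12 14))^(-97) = (0 9 4 5 10 3 14 12)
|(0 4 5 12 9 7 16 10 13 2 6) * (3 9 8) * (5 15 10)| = |(0 4 15 10 13 2 6)(3 9 7 16 5 12 8)| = 7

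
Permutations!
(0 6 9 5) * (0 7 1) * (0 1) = (0 6 9 5 7) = [6, 1, 2, 3, 4, 7, 9, 0, 8, 5]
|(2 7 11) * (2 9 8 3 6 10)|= 8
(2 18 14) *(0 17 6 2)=(0 17 6 2 18 14)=[17, 1, 18, 3, 4, 5, 2, 7, 8, 9, 10, 11, 12, 13, 0, 15, 16, 6, 14]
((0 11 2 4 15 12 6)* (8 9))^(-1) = (0 6 12 15 4 2 11)(8 9)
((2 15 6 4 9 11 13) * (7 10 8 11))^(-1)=(2 13 11 8 10 7 9 4 6 15)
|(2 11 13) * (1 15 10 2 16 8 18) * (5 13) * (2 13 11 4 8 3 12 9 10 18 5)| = 30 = |(1 15 18)(2 4 8 5 11)(3 12 9 10 13 16)|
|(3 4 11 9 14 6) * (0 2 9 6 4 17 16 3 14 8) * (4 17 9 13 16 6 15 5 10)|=|(0 2 13 16 3 9 8)(4 11 15 5 10)(6 14 17)|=105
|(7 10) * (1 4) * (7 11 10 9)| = |(1 4)(7 9)(10 11)| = 2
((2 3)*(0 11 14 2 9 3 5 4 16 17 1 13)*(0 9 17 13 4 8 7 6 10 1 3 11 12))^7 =((0 12)(1 4 16 13 9 11 14 2 5 8 7 6 10)(3 17))^7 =(0 12)(1 2 4 5 16 8 13 7 9 6 11 10 14)(3 17)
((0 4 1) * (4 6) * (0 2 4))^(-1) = (0 6)(1 4 2)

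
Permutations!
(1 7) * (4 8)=(1 7)(4 8)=[0, 7, 2, 3, 8, 5, 6, 1, 4]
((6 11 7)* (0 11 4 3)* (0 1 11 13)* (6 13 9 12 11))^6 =(13)(1 4)(3 6)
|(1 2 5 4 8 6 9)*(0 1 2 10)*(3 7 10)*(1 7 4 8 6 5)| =|(0 7 10)(1 3 4 6 9 2)(5 8)| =6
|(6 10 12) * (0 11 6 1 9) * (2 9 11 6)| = 8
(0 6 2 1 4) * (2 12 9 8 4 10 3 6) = (0 2 1 10 3 6 12 9 8 4) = [2, 10, 1, 6, 0, 5, 12, 7, 4, 8, 3, 11, 9]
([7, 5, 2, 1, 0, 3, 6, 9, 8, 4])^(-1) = [4, 3, 2, 5, 9, 1, 6, 0, 8, 7]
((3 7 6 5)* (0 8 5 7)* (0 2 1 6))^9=(0 8 5 3 2 1 6 7)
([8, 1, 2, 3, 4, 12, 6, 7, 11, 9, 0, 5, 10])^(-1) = [10, 1, 2, 3, 4, 11, 6, 7, 0, 9, 12, 8, 5]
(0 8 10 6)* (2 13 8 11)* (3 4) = (0 11 2 13 8 10 6)(3 4) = [11, 1, 13, 4, 3, 5, 0, 7, 10, 9, 6, 2, 12, 8]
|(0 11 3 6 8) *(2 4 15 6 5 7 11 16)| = |(0 16 2 4 15 6 8)(3 5 7 11)| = 28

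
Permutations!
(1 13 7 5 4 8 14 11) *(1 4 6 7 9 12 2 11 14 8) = (14)(1 13 9 12 2 11 4)(5 6 7) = [0, 13, 11, 3, 1, 6, 7, 5, 8, 12, 10, 4, 2, 9, 14]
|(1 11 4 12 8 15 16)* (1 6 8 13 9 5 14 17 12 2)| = |(1 11 4 2)(5 14 17 12 13 9)(6 8 15 16)| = 12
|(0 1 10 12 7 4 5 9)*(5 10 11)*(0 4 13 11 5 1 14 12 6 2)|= 13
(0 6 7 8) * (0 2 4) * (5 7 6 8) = (0 8 2 4)(5 7) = [8, 1, 4, 3, 0, 7, 6, 5, 2]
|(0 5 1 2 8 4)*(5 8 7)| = 12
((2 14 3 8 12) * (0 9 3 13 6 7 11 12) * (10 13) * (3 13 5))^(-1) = ((0 9 13 6 7 11 12 2 14 10 5 3 8))^(-1) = (0 8 3 5 10 14 2 12 11 7 6 13 9)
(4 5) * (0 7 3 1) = [7, 0, 2, 1, 5, 4, 6, 3] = (0 7 3 1)(4 5)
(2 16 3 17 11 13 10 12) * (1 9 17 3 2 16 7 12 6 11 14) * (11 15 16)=(1 9 17 14)(2 7 12 11 13 10 6 15 16)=[0, 9, 7, 3, 4, 5, 15, 12, 8, 17, 6, 13, 11, 10, 1, 16, 2, 14]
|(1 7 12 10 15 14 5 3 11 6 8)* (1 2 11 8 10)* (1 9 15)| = |(1 7 12 9 15 14 5 3 8 2 11 6 10)| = 13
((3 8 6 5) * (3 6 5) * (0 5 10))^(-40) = ((0 5 6 3 8 10))^(-40) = (0 6 8)(3 10 5)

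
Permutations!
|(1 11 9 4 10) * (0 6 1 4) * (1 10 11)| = 6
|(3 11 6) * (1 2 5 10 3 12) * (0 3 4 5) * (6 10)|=|(0 3 11 10 4 5 6 12 1 2)|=10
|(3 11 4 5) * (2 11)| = |(2 11 4 5 3)| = 5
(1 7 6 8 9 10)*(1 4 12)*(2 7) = (1 2 7 6 8 9 10 4 12) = [0, 2, 7, 3, 12, 5, 8, 6, 9, 10, 4, 11, 1]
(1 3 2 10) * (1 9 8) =[0, 3, 10, 2, 4, 5, 6, 7, 1, 8, 9] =(1 3 2 10 9 8)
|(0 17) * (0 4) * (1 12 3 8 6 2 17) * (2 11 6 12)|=30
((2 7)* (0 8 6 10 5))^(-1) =((0 8 6 10 5)(2 7))^(-1) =(0 5 10 6 8)(2 7)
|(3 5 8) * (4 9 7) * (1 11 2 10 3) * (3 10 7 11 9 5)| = |(1 9 11 2 7 4 5 8)| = 8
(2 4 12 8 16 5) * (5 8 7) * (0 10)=[10, 1, 4, 3, 12, 2, 6, 5, 16, 9, 0, 11, 7, 13, 14, 15, 8]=(0 10)(2 4 12 7 5)(8 16)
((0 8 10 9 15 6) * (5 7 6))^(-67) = ((0 8 10 9 15 5 7 6))^(-67) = (0 5 10 6 15 8 7 9)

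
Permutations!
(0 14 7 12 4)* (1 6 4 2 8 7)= [14, 6, 8, 3, 0, 5, 4, 12, 7, 9, 10, 11, 2, 13, 1]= (0 14 1 6 4)(2 8 7 12)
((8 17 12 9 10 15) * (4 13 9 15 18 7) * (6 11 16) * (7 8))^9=(4 7 15 12 17 8 18 10 9 13)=((4 13 9 10 18 8 17 12 15 7)(6 11 16))^9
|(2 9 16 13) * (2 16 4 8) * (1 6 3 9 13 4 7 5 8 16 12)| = 10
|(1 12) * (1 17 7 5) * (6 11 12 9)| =8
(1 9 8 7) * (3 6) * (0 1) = [1, 9, 2, 6, 4, 5, 3, 0, 7, 8] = (0 1 9 8 7)(3 6)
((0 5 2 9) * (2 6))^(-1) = ((0 5 6 2 9))^(-1) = (0 9 2 6 5)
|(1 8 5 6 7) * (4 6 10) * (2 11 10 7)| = |(1 8 5 7)(2 11 10 4 6)| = 20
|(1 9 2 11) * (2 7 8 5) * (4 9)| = |(1 4 9 7 8 5 2 11)| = 8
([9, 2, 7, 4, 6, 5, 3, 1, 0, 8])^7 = [9, 2, 7, 4, 6, 5, 3, 1, 0, 8]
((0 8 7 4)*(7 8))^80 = ((8)(0 7 4))^80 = (8)(0 4 7)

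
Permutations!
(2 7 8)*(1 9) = (1 9)(2 7 8) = [0, 9, 7, 3, 4, 5, 6, 8, 2, 1]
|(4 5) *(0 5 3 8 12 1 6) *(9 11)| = |(0 5 4 3 8 12 1 6)(9 11)| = 8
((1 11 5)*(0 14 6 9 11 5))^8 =(0 9 14 11 6)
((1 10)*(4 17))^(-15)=((1 10)(4 17))^(-15)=(1 10)(4 17)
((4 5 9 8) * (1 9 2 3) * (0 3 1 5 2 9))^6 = (0 2 8 5)(1 4 9 3)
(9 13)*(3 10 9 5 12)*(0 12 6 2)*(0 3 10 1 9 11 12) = (1 9 13 5 6 2 3)(10 11 12) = [0, 9, 3, 1, 4, 6, 2, 7, 8, 13, 11, 12, 10, 5]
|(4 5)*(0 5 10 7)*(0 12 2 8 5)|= 7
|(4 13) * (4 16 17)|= |(4 13 16 17)|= 4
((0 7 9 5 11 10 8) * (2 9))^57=((0 7 2 9 5 11 10 8))^57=(0 7 2 9 5 11 10 8)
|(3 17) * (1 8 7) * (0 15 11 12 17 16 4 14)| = |(0 15 11 12 17 3 16 4 14)(1 8 7)| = 9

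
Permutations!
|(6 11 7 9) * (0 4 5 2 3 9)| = |(0 4 5 2 3 9 6 11 7)| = 9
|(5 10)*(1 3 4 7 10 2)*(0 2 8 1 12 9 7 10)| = |(0 2 12 9 7)(1 3 4 10 5 8)| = 30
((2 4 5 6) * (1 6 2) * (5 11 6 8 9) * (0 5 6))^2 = ((0 5 2 4 11)(1 8 9 6))^2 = (0 2 11 5 4)(1 9)(6 8)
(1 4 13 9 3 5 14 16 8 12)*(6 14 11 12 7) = (1 4 13 9 3 5 11 12)(6 14 16 8 7) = [0, 4, 2, 5, 13, 11, 14, 6, 7, 3, 10, 12, 1, 9, 16, 15, 8]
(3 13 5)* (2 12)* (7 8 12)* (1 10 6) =[0, 10, 7, 13, 4, 3, 1, 8, 12, 9, 6, 11, 2, 5] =(1 10 6)(2 7 8 12)(3 13 5)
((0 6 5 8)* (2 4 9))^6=(9)(0 5)(6 8)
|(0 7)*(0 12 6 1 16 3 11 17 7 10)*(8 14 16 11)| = |(0 10)(1 11 17 7 12 6)(3 8 14 16)| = 12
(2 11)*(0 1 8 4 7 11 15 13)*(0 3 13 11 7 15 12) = (0 1 8 4 15 11 2 12)(3 13) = [1, 8, 12, 13, 15, 5, 6, 7, 4, 9, 10, 2, 0, 3, 14, 11]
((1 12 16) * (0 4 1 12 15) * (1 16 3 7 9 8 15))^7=(0 8 7 12 4 15 9 3 16)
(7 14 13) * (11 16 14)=[0, 1, 2, 3, 4, 5, 6, 11, 8, 9, 10, 16, 12, 7, 13, 15, 14]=(7 11 16 14 13)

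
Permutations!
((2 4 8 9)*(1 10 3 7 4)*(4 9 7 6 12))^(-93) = (1 7 12 10 9 4 3 2 8 6)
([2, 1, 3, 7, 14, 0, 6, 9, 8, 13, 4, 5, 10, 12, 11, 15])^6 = [12, 1, 10, 4, 3, 13, 6, 14, 8, 11, 2, 9, 0, 5, 7, 15]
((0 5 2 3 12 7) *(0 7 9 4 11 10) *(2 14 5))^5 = (0 4 3 10 9 2 11 12)(5 14)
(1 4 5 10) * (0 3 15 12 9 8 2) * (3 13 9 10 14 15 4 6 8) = (0 13 9 3 4 5 14 15 12 10 1 6 8 2) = [13, 6, 0, 4, 5, 14, 8, 7, 2, 3, 1, 11, 10, 9, 15, 12]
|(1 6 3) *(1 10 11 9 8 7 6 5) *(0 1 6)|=10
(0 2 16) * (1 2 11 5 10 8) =(0 11 5 10 8 1 2 16) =[11, 2, 16, 3, 4, 10, 6, 7, 1, 9, 8, 5, 12, 13, 14, 15, 0]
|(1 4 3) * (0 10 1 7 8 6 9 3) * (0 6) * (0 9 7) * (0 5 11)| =|(0 10 1 4 6 7 8 9 3 5 11)| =11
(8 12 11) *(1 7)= [0, 7, 2, 3, 4, 5, 6, 1, 12, 9, 10, 8, 11]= (1 7)(8 12 11)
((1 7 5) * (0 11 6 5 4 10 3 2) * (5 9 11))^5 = (0 10 1 2 4 5 3 7)(6 11 9)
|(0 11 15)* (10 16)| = |(0 11 15)(10 16)| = 6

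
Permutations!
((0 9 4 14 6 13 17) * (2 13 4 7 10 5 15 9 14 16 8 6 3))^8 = ((0 14 3 2 13 17)(4 16 8 6)(5 15 9 7 10))^8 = (0 3 13)(2 17 14)(5 7 15 10 9)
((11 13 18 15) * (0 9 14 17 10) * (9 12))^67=((0 12 9 14 17 10)(11 13 18 15))^67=(0 12 9 14 17 10)(11 15 18 13)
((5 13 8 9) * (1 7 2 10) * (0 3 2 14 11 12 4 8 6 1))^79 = ((0 3 2 10)(1 7 14 11 12 4 8 9 5 13 6))^79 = (0 10 2 3)(1 14 12 8 5 6 7 11 4 9 13)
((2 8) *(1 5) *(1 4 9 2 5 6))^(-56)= ((1 6)(2 8 5 4 9))^(-56)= (2 9 4 5 8)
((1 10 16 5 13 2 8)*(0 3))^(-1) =((0 3)(1 10 16 5 13 2 8))^(-1) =(0 3)(1 8 2 13 5 16 10)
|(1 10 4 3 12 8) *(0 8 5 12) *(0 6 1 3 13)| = 8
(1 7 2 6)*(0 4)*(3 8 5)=(0 4)(1 7 2 6)(3 8 5)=[4, 7, 6, 8, 0, 3, 1, 2, 5]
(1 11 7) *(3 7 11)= [0, 3, 2, 7, 4, 5, 6, 1, 8, 9, 10, 11]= (11)(1 3 7)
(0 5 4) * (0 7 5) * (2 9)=[0, 1, 9, 3, 7, 4, 6, 5, 8, 2]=(2 9)(4 7 5)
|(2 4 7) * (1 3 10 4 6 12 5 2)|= |(1 3 10 4 7)(2 6 12 5)|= 20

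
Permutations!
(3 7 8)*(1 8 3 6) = (1 8 6)(3 7) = [0, 8, 2, 7, 4, 5, 1, 3, 6]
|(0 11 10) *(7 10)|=4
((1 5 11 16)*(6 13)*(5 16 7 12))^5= (1 16)(5 11 7 12)(6 13)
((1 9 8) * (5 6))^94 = ((1 9 8)(5 6))^94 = (1 9 8)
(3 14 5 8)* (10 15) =(3 14 5 8)(10 15) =[0, 1, 2, 14, 4, 8, 6, 7, 3, 9, 15, 11, 12, 13, 5, 10]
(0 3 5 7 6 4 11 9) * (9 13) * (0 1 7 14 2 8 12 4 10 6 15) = (0 3 5 14 2 8 12 4 11 13 9 1 7 15)(6 10) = [3, 7, 8, 5, 11, 14, 10, 15, 12, 1, 6, 13, 4, 9, 2, 0]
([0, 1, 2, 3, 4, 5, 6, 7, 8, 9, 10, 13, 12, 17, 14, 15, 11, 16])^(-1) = [0, 1, 2, 3, 4, 5, 6, 7, 8, 9, 10, 16, 12, 11, 14, 15, 17, 13]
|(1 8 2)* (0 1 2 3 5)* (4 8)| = |(0 1 4 8 3 5)| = 6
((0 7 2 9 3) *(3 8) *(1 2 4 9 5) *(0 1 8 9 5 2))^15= ((9)(0 7 4 5 8 3 1))^15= (9)(0 7 4 5 8 3 1)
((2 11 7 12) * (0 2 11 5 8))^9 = (12)(0 2 5 8)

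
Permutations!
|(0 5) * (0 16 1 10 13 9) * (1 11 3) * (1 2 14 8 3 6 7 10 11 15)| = 44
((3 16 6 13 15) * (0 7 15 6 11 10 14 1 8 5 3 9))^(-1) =(0 9 15 7)(1 14 10 11 16 3 5 8)(6 13) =((0 7 15 9)(1 8 5 3 16 11 10 14)(6 13))^(-1)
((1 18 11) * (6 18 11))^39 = (1 11)(6 18)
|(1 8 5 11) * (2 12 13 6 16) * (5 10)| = 5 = |(1 8 10 5 11)(2 12 13 6 16)|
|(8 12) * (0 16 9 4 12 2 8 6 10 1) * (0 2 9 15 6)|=11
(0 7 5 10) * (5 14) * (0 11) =(0 7 14 5 10 11) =[7, 1, 2, 3, 4, 10, 6, 14, 8, 9, 11, 0, 12, 13, 5]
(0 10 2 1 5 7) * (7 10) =[7, 5, 1, 3, 4, 10, 6, 0, 8, 9, 2] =(0 7)(1 5 10 2)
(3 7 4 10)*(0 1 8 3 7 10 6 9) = (0 1 8 3 10 7 4 6 9) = [1, 8, 2, 10, 6, 5, 9, 4, 3, 0, 7]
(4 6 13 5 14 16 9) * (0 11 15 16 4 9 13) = [11, 1, 2, 3, 6, 14, 0, 7, 8, 9, 10, 15, 12, 5, 4, 16, 13] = (0 11 15 16 13 5 14 4 6)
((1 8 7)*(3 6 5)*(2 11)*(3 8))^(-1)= (1 7 8 5 6 3)(2 11)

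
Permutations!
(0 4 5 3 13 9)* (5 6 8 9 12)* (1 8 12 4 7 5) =(0 7 5 3 13 4 6 12 1 8 9) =[7, 8, 2, 13, 6, 3, 12, 5, 9, 0, 10, 11, 1, 4]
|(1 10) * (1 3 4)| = 4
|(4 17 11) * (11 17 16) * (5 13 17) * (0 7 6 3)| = 12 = |(0 7 6 3)(4 16 11)(5 13 17)|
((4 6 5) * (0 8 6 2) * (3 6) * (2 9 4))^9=((0 8 3 6 5 2)(4 9))^9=(0 6)(2 3)(4 9)(5 8)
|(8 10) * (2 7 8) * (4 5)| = 4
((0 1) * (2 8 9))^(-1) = ((0 1)(2 8 9))^(-1) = (0 1)(2 9 8)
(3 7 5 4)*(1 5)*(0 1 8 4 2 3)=[1, 5, 3, 7, 0, 2, 6, 8, 4]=(0 1 5 2 3 7 8 4)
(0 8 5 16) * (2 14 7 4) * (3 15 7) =(0 8 5 16)(2 14 3 15 7 4) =[8, 1, 14, 15, 2, 16, 6, 4, 5, 9, 10, 11, 12, 13, 3, 7, 0]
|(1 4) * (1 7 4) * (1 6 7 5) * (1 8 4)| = |(1 6 7)(4 5 8)| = 3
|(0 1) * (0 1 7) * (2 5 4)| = |(0 7)(2 5 4)| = 6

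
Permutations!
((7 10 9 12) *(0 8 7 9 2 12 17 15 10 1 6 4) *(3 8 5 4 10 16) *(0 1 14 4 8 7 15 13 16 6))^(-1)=(0 1 4 14 7 3 16 13 17 9 12 2 10 6 15 8 5)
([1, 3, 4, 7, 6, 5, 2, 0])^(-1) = [7, 0, 6, 1, 2, 5, 4, 3]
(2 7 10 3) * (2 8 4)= (2 7 10 3 8 4)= [0, 1, 7, 8, 2, 5, 6, 10, 4, 9, 3]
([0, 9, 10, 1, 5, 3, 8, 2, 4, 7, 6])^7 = [0, 4, 1, 8, 10, 6, 7, 3, 2, 5, 9]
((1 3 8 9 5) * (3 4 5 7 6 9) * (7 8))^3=((1 4 5)(3 7 6 9 8))^3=(3 9 7 8 6)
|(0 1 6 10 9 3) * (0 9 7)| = 10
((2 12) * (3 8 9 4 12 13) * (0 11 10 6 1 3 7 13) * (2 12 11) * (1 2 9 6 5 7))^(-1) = ((0 9 4 11 10 5 7 13 1 3 8 6 2))^(-1) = (0 2 6 8 3 1 13 7 5 10 11 4 9)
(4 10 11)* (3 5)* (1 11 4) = (1 11)(3 5)(4 10) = [0, 11, 2, 5, 10, 3, 6, 7, 8, 9, 4, 1]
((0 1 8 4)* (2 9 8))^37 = ((0 1 2 9 8 4))^37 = (0 1 2 9 8 4)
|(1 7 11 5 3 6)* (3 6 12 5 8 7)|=|(1 3 12 5 6)(7 11 8)|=15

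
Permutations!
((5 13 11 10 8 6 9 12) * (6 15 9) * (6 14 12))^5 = (5 15)(6 11)(8 12)(9 13)(10 14)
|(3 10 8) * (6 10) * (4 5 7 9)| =|(3 6 10 8)(4 5 7 9)| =4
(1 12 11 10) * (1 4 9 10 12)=(4 9 10)(11 12)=[0, 1, 2, 3, 9, 5, 6, 7, 8, 10, 4, 12, 11]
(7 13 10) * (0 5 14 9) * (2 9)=[5, 1, 9, 3, 4, 14, 6, 13, 8, 0, 7, 11, 12, 10, 2]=(0 5 14 2 9)(7 13 10)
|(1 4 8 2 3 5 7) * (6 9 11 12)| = 28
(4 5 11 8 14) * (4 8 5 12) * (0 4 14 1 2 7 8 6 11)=[4, 2, 7, 3, 12, 0, 11, 8, 1, 9, 10, 5, 14, 13, 6]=(0 4 12 14 6 11 5)(1 2 7 8)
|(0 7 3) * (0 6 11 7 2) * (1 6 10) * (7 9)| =14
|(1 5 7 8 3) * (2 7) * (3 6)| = 7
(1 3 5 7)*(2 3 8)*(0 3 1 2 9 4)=[3, 8, 1, 5, 0, 7, 6, 2, 9, 4]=(0 3 5 7 2 1 8 9 4)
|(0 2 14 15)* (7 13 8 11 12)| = 20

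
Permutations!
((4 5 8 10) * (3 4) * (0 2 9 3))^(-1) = (0 10 8 5 4 3 9 2)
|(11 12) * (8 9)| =|(8 9)(11 12)| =2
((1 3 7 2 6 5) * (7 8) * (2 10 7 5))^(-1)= ((1 3 8 5)(2 6)(7 10))^(-1)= (1 5 8 3)(2 6)(7 10)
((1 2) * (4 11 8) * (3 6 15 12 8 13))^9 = (1 2)(3 6 15 12 8 4 11 13)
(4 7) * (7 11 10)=(4 11 10 7)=[0, 1, 2, 3, 11, 5, 6, 4, 8, 9, 7, 10]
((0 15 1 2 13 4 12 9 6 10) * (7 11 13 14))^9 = (0 12 7 15 9 11 1 6 13 2 10 4 14) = ((0 15 1 2 14 7 11 13 4 12 9 6 10))^9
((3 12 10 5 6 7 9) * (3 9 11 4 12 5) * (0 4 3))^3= (0 10 12 4)(3 7 5 11 6)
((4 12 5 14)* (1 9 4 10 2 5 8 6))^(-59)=(1 9 4 12 8 6)(2 5 14 10)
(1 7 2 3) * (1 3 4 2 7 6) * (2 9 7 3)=(1 6)(2 4 9 7 3)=[0, 6, 4, 2, 9, 5, 1, 3, 8, 7]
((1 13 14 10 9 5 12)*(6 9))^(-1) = ((1 13 14 10 6 9 5 12))^(-1) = (1 12 5 9 6 10 14 13)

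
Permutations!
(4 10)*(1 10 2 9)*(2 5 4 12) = (1 10 12 2 9)(4 5) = [0, 10, 9, 3, 5, 4, 6, 7, 8, 1, 12, 11, 2]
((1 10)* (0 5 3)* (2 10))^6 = (10)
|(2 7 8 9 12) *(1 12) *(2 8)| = |(1 12 8 9)(2 7)| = 4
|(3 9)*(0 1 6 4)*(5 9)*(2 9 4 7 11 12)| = 11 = |(0 1 6 7 11 12 2 9 3 5 4)|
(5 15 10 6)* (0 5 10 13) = (0 5 15 13)(6 10) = [5, 1, 2, 3, 4, 15, 10, 7, 8, 9, 6, 11, 12, 0, 14, 13]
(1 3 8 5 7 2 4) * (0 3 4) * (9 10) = (0 3 8 5 7 2)(1 4)(9 10) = [3, 4, 0, 8, 1, 7, 6, 2, 5, 10, 9]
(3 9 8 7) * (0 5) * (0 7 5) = [0, 1, 2, 9, 4, 7, 6, 3, 5, 8] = (3 9 8 5 7)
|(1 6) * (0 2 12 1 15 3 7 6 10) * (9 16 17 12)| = |(0 2 9 16 17 12 1 10)(3 7 6 15)| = 8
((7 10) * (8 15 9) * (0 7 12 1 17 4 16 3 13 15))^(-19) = (0 16 7 3 10 13 12 15 1 9 17 8 4)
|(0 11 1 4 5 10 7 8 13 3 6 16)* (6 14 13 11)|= |(0 6 16)(1 4 5 10 7 8 11)(3 14 13)|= 21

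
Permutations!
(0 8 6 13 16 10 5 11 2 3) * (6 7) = (0 8 7 6 13 16 10 5 11 2 3) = [8, 1, 3, 0, 4, 11, 13, 6, 7, 9, 5, 2, 12, 16, 14, 15, 10]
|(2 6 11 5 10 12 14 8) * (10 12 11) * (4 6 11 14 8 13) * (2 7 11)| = 5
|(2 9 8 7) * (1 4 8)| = 6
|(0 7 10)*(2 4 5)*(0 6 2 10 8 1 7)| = 15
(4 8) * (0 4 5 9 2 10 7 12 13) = (0 4 8 5 9 2 10 7 12 13) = [4, 1, 10, 3, 8, 9, 6, 12, 5, 2, 7, 11, 13, 0]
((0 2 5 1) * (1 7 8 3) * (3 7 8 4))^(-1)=((0 2 5 8 7 4 3 1))^(-1)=(0 1 3 4 7 8 5 2)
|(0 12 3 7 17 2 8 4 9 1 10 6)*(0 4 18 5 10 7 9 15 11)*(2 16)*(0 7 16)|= |(0 12 3 9 1 16 2 8 18 5 10 6 4 15 11 7 17)|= 17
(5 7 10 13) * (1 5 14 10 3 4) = (1 5 7 3 4)(10 13 14) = [0, 5, 2, 4, 1, 7, 6, 3, 8, 9, 13, 11, 12, 14, 10]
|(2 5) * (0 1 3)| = 6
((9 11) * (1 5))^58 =(11)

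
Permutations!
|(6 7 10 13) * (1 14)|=4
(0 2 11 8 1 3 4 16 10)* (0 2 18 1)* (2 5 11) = [18, 3, 2, 4, 16, 11, 6, 7, 0, 9, 5, 8, 12, 13, 14, 15, 10, 17, 1] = (0 18 1 3 4 16 10 5 11 8)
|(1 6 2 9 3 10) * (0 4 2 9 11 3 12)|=|(0 4 2 11 3 10 1 6 9 12)|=10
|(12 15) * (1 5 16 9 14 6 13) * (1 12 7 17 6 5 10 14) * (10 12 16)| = |(1 12 15 7 17 6 13 16 9)(5 10 14)| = 9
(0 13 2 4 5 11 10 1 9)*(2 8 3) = (0 13 8 3 2 4 5 11 10 1 9) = [13, 9, 4, 2, 5, 11, 6, 7, 3, 0, 1, 10, 12, 8]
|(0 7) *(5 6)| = 2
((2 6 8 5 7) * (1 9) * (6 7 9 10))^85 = ((1 10 6 8 5 9)(2 7))^85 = (1 10 6 8 5 9)(2 7)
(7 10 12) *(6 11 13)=(6 11 13)(7 10 12)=[0, 1, 2, 3, 4, 5, 11, 10, 8, 9, 12, 13, 7, 6]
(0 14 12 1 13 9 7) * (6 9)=(0 14 12 1 13 6 9 7)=[14, 13, 2, 3, 4, 5, 9, 0, 8, 7, 10, 11, 1, 6, 12]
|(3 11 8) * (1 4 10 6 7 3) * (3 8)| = 6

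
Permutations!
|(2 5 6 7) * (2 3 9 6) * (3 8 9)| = 4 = |(2 5)(6 7 8 9)|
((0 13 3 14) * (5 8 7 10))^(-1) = (0 14 3 13)(5 10 7 8)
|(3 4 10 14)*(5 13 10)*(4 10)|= 3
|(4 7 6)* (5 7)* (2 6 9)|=|(2 6 4 5 7 9)|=6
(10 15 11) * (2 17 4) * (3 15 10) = (2 17 4)(3 15 11) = [0, 1, 17, 15, 2, 5, 6, 7, 8, 9, 10, 3, 12, 13, 14, 11, 16, 4]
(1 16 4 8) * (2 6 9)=[0, 16, 6, 3, 8, 5, 9, 7, 1, 2, 10, 11, 12, 13, 14, 15, 4]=(1 16 4 8)(2 6 9)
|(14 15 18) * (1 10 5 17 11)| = 15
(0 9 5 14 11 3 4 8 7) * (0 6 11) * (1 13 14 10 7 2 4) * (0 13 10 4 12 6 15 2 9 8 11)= (0 8 9 5 4 11 3 1 10 7 15 2 12 6)(13 14)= [8, 10, 12, 1, 11, 4, 0, 15, 9, 5, 7, 3, 6, 14, 13, 2]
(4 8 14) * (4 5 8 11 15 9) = [0, 1, 2, 3, 11, 8, 6, 7, 14, 4, 10, 15, 12, 13, 5, 9] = (4 11 15 9)(5 8 14)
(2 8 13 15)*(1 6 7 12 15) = (1 6 7 12 15 2 8 13) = [0, 6, 8, 3, 4, 5, 7, 12, 13, 9, 10, 11, 15, 1, 14, 2]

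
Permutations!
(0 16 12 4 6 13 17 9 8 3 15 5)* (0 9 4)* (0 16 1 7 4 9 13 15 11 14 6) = (0 1 7 4)(3 11 14 6 15 5 13 17 9 8)(12 16) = [1, 7, 2, 11, 0, 13, 15, 4, 3, 8, 10, 14, 16, 17, 6, 5, 12, 9]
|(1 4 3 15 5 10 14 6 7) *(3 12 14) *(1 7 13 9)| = 28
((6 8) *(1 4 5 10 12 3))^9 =((1 4 5 10 12 3)(6 8))^9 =(1 10)(3 5)(4 12)(6 8)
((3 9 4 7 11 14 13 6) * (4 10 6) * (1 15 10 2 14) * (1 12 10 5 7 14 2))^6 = ((1 15 5 7 11 12 10 6 3 9)(4 14 13))^6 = (1 10 5 3 11)(6 7 9 12 15)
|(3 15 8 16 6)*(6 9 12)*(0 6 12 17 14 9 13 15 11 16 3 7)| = |(0 6 7)(3 11 16 13 15 8)(9 17 14)| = 6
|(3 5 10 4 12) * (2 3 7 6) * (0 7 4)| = 14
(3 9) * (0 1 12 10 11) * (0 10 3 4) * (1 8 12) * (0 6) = (0 8 12 3 9 4 6)(10 11) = [8, 1, 2, 9, 6, 5, 0, 7, 12, 4, 11, 10, 3]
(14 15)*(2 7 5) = [0, 1, 7, 3, 4, 2, 6, 5, 8, 9, 10, 11, 12, 13, 15, 14] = (2 7 5)(14 15)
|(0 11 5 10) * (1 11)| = 5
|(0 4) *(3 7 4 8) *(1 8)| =|(0 1 8 3 7 4)| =6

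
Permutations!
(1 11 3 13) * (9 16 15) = [0, 11, 2, 13, 4, 5, 6, 7, 8, 16, 10, 3, 12, 1, 14, 9, 15] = (1 11 3 13)(9 16 15)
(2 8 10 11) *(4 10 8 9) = [0, 1, 9, 3, 10, 5, 6, 7, 8, 4, 11, 2] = (2 9 4 10 11)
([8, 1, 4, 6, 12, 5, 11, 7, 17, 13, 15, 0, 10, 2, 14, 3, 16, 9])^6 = [4, 1, 6, 9, 11, 5, 13, 7, 12, 15, 8, 2, 0, 3, 14, 17, 16, 10]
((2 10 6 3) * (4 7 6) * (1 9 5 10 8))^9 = (1 8 2 3 6 7 4 10 5 9)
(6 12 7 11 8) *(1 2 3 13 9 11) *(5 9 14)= [0, 2, 3, 13, 4, 9, 12, 1, 6, 11, 10, 8, 7, 14, 5]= (1 2 3 13 14 5 9 11 8 6 12 7)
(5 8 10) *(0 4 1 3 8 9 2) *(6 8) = (0 4 1 3 6 8 10 5 9 2) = [4, 3, 0, 6, 1, 9, 8, 7, 10, 2, 5]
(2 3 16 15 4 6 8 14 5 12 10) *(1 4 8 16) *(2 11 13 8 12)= (1 4 6 16 15 12 10 11 13 8 14 5 2 3)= [0, 4, 3, 1, 6, 2, 16, 7, 14, 9, 11, 13, 10, 8, 5, 12, 15]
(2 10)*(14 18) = (2 10)(14 18) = [0, 1, 10, 3, 4, 5, 6, 7, 8, 9, 2, 11, 12, 13, 18, 15, 16, 17, 14]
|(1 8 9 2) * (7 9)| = |(1 8 7 9 2)| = 5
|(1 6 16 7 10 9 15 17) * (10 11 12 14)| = 11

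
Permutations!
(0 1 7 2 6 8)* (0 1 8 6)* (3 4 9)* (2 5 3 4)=(0 8 1 7 5 3 2)(4 9)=[8, 7, 0, 2, 9, 3, 6, 5, 1, 4]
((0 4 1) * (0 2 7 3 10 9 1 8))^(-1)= (0 8 4)(1 9 10 3 7 2)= ((0 4 8)(1 2 7 3 10 9))^(-1)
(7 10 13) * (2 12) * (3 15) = (2 12)(3 15)(7 10 13) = [0, 1, 12, 15, 4, 5, 6, 10, 8, 9, 13, 11, 2, 7, 14, 3]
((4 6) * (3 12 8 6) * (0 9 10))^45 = ((0 9 10)(3 12 8 6 4))^45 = (12)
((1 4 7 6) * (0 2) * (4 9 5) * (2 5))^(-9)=((0 5 4 7 6 1 9 2))^(-9)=(0 2 9 1 6 7 4 5)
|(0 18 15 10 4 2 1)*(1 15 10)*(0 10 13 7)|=|(0 18 13 7)(1 10 4 2 15)|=20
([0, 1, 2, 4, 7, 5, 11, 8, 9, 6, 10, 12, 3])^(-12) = (3 9)(4 6)(7 11)(8 12)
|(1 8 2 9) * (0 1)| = |(0 1 8 2 9)| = 5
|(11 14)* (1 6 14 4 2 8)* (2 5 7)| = 9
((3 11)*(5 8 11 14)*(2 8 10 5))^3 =((2 8 11 3 14)(5 10))^3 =(2 3 8 14 11)(5 10)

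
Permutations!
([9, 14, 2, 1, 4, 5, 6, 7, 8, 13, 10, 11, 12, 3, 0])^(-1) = [14, 3, 2, 13, 4, 5, 6, 7, 8, 0, 10, 11, 12, 9, 1]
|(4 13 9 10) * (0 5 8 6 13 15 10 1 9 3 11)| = 42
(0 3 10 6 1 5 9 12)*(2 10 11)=(0 3 11 2 10 6 1 5 9 12)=[3, 5, 10, 11, 4, 9, 1, 7, 8, 12, 6, 2, 0]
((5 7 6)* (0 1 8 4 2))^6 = (0 1 8 4 2)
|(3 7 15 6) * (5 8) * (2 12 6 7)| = 4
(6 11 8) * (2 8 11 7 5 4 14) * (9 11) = (2 8 6 7 5 4 14)(9 11) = [0, 1, 8, 3, 14, 4, 7, 5, 6, 11, 10, 9, 12, 13, 2]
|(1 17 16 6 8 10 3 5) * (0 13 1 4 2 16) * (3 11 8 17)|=|(0 13 1 3 5 4 2 16 6 17)(8 10 11)|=30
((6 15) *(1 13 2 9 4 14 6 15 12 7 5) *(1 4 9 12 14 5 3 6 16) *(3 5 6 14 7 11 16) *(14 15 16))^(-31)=(1 14 13 3 2 15 12 16 11)(4 6 7 5)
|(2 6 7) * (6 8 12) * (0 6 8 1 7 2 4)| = 6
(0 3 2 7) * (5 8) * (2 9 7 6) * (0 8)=(0 3 9 7 8 5)(2 6)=[3, 1, 6, 9, 4, 0, 2, 8, 5, 7]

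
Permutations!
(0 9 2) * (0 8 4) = (0 9 2 8 4) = [9, 1, 8, 3, 0, 5, 6, 7, 4, 2]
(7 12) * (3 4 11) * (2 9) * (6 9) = (2 6 9)(3 4 11)(7 12) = [0, 1, 6, 4, 11, 5, 9, 12, 8, 2, 10, 3, 7]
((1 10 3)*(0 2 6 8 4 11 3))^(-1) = ((0 2 6 8 4 11 3 1 10))^(-1) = (0 10 1 3 11 4 8 6 2)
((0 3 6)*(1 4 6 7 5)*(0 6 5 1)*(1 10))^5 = (0 4 10 3 5 1 7)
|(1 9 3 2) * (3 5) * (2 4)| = |(1 9 5 3 4 2)| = 6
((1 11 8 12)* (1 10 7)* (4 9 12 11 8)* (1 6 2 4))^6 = (2 6 7 10 12 9 4)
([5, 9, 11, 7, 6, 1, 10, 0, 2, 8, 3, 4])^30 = (0 11)(1 6)(2 7)(3 8)(4 5)(9 10)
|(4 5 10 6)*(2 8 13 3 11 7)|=12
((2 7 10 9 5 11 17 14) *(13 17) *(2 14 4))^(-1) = ((2 7 10 9 5 11 13 17 4))^(-1) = (2 4 17 13 11 5 9 10 7)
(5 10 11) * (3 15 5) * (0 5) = (0 5 10 11 3 15) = [5, 1, 2, 15, 4, 10, 6, 7, 8, 9, 11, 3, 12, 13, 14, 0]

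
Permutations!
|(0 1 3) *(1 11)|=4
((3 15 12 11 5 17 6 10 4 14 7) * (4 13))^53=((3 15 12 11 5 17 6 10 13 4 14 7))^53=(3 17 14 11 13 15 6 7 5 4 12 10)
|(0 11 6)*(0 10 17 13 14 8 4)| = |(0 11 6 10 17 13 14 8 4)| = 9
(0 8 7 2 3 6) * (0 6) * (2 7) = (0 8 2 3) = [8, 1, 3, 0, 4, 5, 6, 7, 2]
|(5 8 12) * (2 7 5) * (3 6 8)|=|(2 7 5 3 6 8 12)|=7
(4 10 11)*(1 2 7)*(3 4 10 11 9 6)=(1 2 7)(3 4 11 10 9 6)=[0, 2, 7, 4, 11, 5, 3, 1, 8, 6, 9, 10]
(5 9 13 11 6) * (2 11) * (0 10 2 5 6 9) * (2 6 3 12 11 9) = (0 10 6 3 12 11 2 9 13 5) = [10, 1, 9, 12, 4, 0, 3, 7, 8, 13, 6, 2, 11, 5]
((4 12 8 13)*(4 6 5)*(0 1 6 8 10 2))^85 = ((0 1 6 5 4 12 10 2)(8 13))^85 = (0 12 6 2 4 1 10 5)(8 13)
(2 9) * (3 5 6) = (2 9)(3 5 6) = [0, 1, 9, 5, 4, 6, 3, 7, 8, 2]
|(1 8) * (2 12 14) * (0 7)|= |(0 7)(1 8)(2 12 14)|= 6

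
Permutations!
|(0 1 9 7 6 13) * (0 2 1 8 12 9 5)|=|(0 8 12 9 7 6 13 2 1 5)|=10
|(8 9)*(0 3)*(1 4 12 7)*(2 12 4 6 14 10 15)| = 8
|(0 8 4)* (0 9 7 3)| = |(0 8 4 9 7 3)| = 6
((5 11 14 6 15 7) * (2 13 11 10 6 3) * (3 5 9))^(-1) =((2 13 11 14 5 10 6 15 7 9 3))^(-1) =(2 3 9 7 15 6 10 5 14 11 13)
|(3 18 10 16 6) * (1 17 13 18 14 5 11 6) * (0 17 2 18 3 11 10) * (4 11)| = 33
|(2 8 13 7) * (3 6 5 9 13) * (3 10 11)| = |(2 8 10 11 3 6 5 9 13 7)| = 10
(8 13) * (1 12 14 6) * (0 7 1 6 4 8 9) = [7, 12, 2, 3, 8, 5, 6, 1, 13, 0, 10, 11, 14, 9, 4] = (0 7 1 12 14 4 8 13 9)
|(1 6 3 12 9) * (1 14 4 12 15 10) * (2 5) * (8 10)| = |(1 6 3 15 8 10)(2 5)(4 12 9 14)| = 12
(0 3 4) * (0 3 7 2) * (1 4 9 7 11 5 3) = (0 11 5 3 9 7 2)(1 4) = [11, 4, 0, 9, 1, 3, 6, 2, 8, 7, 10, 5]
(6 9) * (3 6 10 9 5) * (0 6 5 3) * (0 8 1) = [6, 0, 2, 5, 4, 8, 3, 7, 1, 10, 9] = (0 6 3 5 8 1)(9 10)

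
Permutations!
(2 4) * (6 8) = (2 4)(6 8) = [0, 1, 4, 3, 2, 5, 8, 7, 6]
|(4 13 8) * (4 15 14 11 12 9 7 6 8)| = 8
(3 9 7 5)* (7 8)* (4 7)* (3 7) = (3 9 8 4)(5 7) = [0, 1, 2, 9, 3, 7, 6, 5, 4, 8]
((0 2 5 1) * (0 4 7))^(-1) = ((0 2 5 1 4 7))^(-1) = (0 7 4 1 5 2)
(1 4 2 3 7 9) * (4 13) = (1 13 4 2 3 7 9) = [0, 13, 3, 7, 2, 5, 6, 9, 8, 1, 10, 11, 12, 4]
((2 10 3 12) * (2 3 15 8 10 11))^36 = (15)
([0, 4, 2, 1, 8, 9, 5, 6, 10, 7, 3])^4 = [0, 3, 2, 10, 1, 5, 6, 7, 4, 9, 8]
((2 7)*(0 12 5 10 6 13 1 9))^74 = (0 5 6 1)(9 12 10 13) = ((0 12 5 10 6 13 1 9)(2 7))^74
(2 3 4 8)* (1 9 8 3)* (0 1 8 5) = (0 1 9 5)(2 8)(3 4) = [1, 9, 8, 4, 3, 0, 6, 7, 2, 5]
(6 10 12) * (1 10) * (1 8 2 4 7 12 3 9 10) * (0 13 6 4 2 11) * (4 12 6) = (0 13 4 7 6 8 11)(3 9 10) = [13, 1, 2, 9, 7, 5, 8, 6, 11, 10, 3, 0, 12, 4]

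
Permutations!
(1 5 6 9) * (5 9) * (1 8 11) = (1 9 8 11)(5 6) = [0, 9, 2, 3, 4, 6, 5, 7, 11, 8, 10, 1]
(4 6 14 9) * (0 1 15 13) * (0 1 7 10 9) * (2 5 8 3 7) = (0 2 5 8 3 7 10 9 4 6 14)(1 15 13) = [2, 15, 5, 7, 6, 8, 14, 10, 3, 4, 9, 11, 12, 1, 0, 13]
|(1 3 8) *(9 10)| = 6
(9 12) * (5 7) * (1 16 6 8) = (1 16 6 8)(5 7)(9 12) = [0, 16, 2, 3, 4, 7, 8, 5, 1, 12, 10, 11, 9, 13, 14, 15, 6]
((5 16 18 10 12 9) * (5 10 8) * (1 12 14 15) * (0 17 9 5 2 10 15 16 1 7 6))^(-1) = ((0 17 9 15 7 6)(1 12 5)(2 10 14 16 18 8))^(-1) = (0 6 7 15 9 17)(1 5 12)(2 8 18 16 14 10)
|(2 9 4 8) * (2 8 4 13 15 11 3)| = |(2 9 13 15 11 3)| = 6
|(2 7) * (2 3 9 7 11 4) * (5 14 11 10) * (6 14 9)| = 10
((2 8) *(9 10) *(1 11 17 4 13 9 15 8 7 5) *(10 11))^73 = (1 8 5 15 7 10 2)(4 11 13 17 9)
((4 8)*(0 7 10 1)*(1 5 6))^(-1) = ((0 7 10 5 6 1)(4 8))^(-1) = (0 1 6 5 10 7)(4 8)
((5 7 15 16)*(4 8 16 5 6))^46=(4 16)(5 7 15)(6 8)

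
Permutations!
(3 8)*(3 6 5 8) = (5 8 6) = [0, 1, 2, 3, 4, 8, 5, 7, 6]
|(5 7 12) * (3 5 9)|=|(3 5 7 12 9)|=5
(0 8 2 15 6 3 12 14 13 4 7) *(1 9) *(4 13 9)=(0 8 2 15 6 3 12 14 9 1 4 7)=[8, 4, 15, 12, 7, 5, 3, 0, 2, 1, 10, 11, 14, 13, 9, 6]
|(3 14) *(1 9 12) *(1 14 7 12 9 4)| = 4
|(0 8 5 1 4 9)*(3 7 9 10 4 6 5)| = 30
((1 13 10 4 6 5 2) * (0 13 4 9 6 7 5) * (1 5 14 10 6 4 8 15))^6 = (15)(4 7 14 10 9)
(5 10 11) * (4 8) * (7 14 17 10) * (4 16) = (4 8 16)(5 7 14 17 10 11) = [0, 1, 2, 3, 8, 7, 6, 14, 16, 9, 11, 5, 12, 13, 17, 15, 4, 10]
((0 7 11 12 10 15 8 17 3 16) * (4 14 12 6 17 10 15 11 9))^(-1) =(0 16 3 17 6 11 10 8 15 12 14 4 9 7)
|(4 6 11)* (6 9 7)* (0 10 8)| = 15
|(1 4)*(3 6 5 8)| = |(1 4)(3 6 5 8)| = 4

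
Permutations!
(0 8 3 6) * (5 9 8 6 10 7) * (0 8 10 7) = (0 6 8 3 7 5 9 10) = [6, 1, 2, 7, 4, 9, 8, 5, 3, 10, 0]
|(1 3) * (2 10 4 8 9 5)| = 6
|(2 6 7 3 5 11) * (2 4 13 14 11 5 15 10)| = |(2 6 7 3 15 10)(4 13 14 11)| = 12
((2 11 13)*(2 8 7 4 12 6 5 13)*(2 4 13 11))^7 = ((4 12 6 5 11)(7 13 8))^7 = (4 6 11 12 5)(7 13 8)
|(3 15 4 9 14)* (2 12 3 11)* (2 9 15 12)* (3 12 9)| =4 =|(3 9 14 11)(4 15)|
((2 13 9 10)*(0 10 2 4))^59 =((0 10 4)(2 13 9))^59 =(0 4 10)(2 9 13)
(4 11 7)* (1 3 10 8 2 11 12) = [0, 3, 11, 10, 12, 5, 6, 4, 2, 9, 8, 7, 1] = (1 3 10 8 2 11 7 4 12)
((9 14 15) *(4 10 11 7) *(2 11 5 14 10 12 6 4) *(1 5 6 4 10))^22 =(1 14 9 5 15)(2 11 7) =((1 5 14 15 9)(2 11 7)(4 12)(6 10))^22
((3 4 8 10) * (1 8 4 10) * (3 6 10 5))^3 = (1 8)(3 5)(6 10)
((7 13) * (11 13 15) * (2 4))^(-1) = (2 4)(7 13 11 15)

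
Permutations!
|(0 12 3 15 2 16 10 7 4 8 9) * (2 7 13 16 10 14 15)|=13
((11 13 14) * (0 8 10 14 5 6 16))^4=(0 11 16 14 6 10 5 8 13)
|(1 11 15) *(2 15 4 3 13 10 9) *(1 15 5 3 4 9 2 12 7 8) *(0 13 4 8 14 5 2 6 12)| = 14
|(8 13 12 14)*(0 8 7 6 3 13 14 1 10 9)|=11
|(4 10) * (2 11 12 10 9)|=|(2 11 12 10 4 9)|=6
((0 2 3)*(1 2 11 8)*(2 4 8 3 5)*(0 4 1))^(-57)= (0 4 11 8 3)(2 5)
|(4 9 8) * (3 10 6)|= 3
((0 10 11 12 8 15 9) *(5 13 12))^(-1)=((0 10 11 5 13 12 8 15 9))^(-1)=(0 9 15 8 12 13 5 11 10)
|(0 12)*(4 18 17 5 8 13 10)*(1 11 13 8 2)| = 18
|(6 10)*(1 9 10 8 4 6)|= |(1 9 10)(4 6 8)|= 3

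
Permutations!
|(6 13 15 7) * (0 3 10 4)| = 4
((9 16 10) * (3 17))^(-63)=((3 17)(9 16 10))^(-63)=(3 17)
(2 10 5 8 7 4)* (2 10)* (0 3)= (0 3)(4 10 5 8 7)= [3, 1, 2, 0, 10, 8, 6, 4, 7, 9, 5]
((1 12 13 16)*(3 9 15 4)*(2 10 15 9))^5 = ((1 12 13 16)(2 10 15 4 3))^5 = (1 12 13 16)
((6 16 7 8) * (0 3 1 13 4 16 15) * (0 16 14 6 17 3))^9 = (1 17 7 15 14 13 3 8 16 6 4)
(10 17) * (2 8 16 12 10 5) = (2 8 16 12 10 17 5) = [0, 1, 8, 3, 4, 2, 6, 7, 16, 9, 17, 11, 10, 13, 14, 15, 12, 5]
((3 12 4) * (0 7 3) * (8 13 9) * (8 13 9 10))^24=(13)(0 4 12 3 7)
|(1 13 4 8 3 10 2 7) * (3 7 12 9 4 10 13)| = 10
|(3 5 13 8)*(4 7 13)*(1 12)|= |(1 12)(3 5 4 7 13 8)|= 6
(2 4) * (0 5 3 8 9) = [5, 1, 4, 8, 2, 3, 6, 7, 9, 0] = (0 5 3 8 9)(2 4)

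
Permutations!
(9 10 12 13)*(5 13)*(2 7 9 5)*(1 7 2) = (1 7 9 10 12)(5 13) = [0, 7, 2, 3, 4, 13, 6, 9, 8, 10, 12, 11, 1, 5]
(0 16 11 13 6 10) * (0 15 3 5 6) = (0 16 11 13)(3 5 6 10 15) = [16, 1, 2, 5, 4, 6, 10, 7, 8, 9, 15, 13, 12, 0, 14, 3, 11]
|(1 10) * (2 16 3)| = |(1 10)(2 16 3)| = 6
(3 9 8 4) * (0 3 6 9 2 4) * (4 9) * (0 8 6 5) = (0 3 2 9 6 4 5) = [3, 1, 9, 2, 5, 0, 4, 7, 8, 6]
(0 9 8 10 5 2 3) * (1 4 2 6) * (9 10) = (0 10 5 6 1 4 2 3)(8 9) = [10, 4, 3, 0, 2, 6, 1, 7, 9, 8, 5]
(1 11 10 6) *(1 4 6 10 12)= (1 11 12)(4 6)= [0, 11, 2, 3, 6, 5, 4, 7, 8, 9, 10, 12, 1]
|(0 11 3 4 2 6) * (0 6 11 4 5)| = 6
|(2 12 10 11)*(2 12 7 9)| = |(2 7 9)(10 11 12)| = 3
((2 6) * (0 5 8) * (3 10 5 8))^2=(3 5 10)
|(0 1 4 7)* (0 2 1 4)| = 5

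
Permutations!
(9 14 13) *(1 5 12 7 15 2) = [0, 5, 1, 3, 4, 12, 6, 15, 8, 14, 10, 11, 7, 9, 13, 2] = (1 5 12 7 15 2)(9 14 13)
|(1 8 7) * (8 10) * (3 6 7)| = |(1 10 8 3 6 7)| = 6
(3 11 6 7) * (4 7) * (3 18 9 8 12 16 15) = (3 11 6 4 7 18 9 8 12 16 15) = [0, 1, 2, 11, 7, 5, 4, 18, 12, 8, 10, 6, 16, 13, 14, 3, 15, 17, 9]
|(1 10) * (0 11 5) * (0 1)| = 5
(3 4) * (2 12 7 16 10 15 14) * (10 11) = (2 12 7 16 11 10 15 14)(3 4) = [0, 1, 12, 4, 3, 5, 6, 16, 8, 9, 15, 10, 7, 13, 2, 14, 11]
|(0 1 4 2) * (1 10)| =5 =|(0 10 1 4 2)|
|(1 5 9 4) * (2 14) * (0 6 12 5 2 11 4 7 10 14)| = |(0 6 12 5 9 7 10 14 11 4 1 2)| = 12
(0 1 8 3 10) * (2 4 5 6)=(0 1 8 3 10)(2 4 5 6)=[1, 8, 4, 10, 5, 6, 2, 7, 3, 9, 0]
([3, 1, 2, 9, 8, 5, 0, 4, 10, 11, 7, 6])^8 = [11, 1, 2, 6, 4, 5, 9, 7, 8, 0, 10, 3]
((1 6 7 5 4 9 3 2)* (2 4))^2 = (1 7 2 6 5)(3 9 4) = ((1 6 7 5 2)(3 4 9))^2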